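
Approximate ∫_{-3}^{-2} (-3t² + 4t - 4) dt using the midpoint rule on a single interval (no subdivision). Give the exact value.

M = (b−a)·f(-2.5) = 1·(-32.75) = -32.75.

-32.75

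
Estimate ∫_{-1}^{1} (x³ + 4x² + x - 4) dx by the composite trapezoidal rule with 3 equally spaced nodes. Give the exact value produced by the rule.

h = (1 − (-1))/2 = 1.
Nodes x₀,…,x₂ = -1, 0, 1.
f(x) = x³ + 4x² + x - 4: f₀=-2, f₁=-4, f₂=2.
(h/2)·[f₀ + 2f₁ + f₂] = 0.5·(-8) = -4.

-4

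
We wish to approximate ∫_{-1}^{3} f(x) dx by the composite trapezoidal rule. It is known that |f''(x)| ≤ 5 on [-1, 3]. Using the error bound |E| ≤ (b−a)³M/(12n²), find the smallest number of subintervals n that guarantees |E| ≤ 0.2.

12

Need 320/(12n²) ≤ 0.2.
n² ≥ 320/(12·0.2) = 133.333 ⇒ n ≥ 11.5470, so the smallest n is 12.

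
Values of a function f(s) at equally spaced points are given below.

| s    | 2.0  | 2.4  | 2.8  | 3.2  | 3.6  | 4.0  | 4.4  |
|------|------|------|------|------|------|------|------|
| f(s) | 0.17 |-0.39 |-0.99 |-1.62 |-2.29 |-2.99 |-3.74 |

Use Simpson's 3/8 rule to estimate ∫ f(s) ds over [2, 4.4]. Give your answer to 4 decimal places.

-4.0185

h = 0.4, n = 6.
(3h/8)·[y₀ + 3y₁ + 3y₂ + 2y₃ + 3y₄ + 3y₅ + y₆] = 0.15·(-26.79) = -4.0185.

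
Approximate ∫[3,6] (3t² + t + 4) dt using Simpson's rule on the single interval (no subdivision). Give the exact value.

214.5

S = (b−a)/6 · [f(3) + 4f(4.5) + f(6)] = 0.5·[34 + 4·69.25 + 118] = 214.5.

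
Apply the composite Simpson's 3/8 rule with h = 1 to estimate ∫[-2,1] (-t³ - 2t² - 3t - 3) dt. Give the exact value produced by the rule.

-6.75

h = (1 − (-2))/3 = 1.
Nodes t₀,…,t₃ = -2, -1, 0, 1.
f(t) = -t³ - 2t² - 3t - 3: f₀=3, f₁=-1, f₂=-3, f₃=-9.
(3h/8)·[f₀ + 3f₁ + 3f₂ + f₃] = 0.375·(-18) = -6.75.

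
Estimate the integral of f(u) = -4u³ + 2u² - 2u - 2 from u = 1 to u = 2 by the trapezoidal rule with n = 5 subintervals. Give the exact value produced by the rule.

h = (2 − 1)/5 = 0.2.
Nodes u₀,…,u₅ = 1, 1.2, 1.4, 1.6, 1.8, 2.
f(u) = -4u³ + 2u² - 2u - 2: f₀=-6, f₁=-8.432, f₂=-11.856, f₃=-16.464, f₄=-22.448, f₅=-30.
(h/2)·[f₀ + 2f₁ + 2f₂ + 2f₃ + 2f₄ + f₅] = 0.1·(-154.4) = -15.44.

-15.44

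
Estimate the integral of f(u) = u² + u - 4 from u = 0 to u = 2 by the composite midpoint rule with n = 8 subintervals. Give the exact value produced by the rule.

-3.34375

h = (2 − 0)/8 = 0.25.
Midpoints m₁,…,m₈ = 0.125, 0.375, 0.625, 0.875, 1.125, 1.375, 1.625, 1.875.
f(m₁)=-3.859375, f(m₂)=-3.484375, f(m₃)=-2.984375, f(m₄)=-2.359375, f(m₅)=-1.609375, f(m₆)=-0.734375, f(m₇)=0.265625, f(m₈)=1.390625.
h·[f(m₁) + f(m₂) + f(m₃) + f(m₄) + f(m₅) + f(m₆) + f(m₇) + f(m₈)] = 0.25·(-13.375) = -3.34375.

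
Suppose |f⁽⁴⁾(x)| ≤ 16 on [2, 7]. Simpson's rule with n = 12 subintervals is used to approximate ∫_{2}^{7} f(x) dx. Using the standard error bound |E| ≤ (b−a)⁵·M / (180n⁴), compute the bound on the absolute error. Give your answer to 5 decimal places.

0.01340

|E| ≤ (5)⁵·16 / (180·12⁴) = 50000/3732480 = 0.01340.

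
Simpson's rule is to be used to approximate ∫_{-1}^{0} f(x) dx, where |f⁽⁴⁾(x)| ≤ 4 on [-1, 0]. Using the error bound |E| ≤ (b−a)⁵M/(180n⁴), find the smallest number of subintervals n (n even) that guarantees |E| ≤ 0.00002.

Need 4/(180n⁴) ≤ 0.00002.
n⁴ ≥ 4/(180·0.00002) = 1111.11 ⇒ n ≥ 5.7735, so the smallest even n is 6. (n must be even for Simpson's rule.)

6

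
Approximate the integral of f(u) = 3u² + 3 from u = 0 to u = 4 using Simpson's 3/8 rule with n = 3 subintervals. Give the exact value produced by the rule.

76

h = (4 − 0)/3 = 1.333333.
Nodes u₀,…,u₃ = 0, 1.333333, 2.666667, 4.
f(u) = 3u² + 3: f₀=3, f₁=8.333333, f₂=24.333333, f₃=51.
(3h/8)·[f₀ + 3f₁ + 3f₂ + f₃] = 0.5·(152) = 76.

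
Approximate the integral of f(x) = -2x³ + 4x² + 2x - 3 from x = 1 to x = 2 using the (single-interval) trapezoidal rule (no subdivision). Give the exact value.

1

T = (b−a)/2 · [f(1) + f(2)] = 0.5·[1 + 1] = 1.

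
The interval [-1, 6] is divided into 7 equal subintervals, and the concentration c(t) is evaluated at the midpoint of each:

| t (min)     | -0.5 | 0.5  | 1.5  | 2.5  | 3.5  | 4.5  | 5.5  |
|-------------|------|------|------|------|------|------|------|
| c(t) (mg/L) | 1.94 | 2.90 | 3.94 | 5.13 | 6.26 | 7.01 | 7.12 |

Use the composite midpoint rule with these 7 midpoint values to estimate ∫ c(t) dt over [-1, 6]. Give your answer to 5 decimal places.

h = 1, n = 7.
h·[y(m₁) + y(m₂) + y(m₃) + y(m₄) + y(m₅) + y(m₆) + y(m₇)] = 1·(34.30) = 34.30000.

34.30000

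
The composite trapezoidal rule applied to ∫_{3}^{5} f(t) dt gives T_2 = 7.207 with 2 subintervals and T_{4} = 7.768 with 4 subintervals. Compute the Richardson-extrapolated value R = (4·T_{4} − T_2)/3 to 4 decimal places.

7.9550

R = (4·T_{4} − T_2) / 3 = (4·7.768 − 7.207)/3 = (23.865)/3 = 7.9550.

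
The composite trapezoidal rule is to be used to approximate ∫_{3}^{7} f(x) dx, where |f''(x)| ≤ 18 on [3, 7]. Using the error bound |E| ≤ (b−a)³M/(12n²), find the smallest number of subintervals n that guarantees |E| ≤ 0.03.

57

Need 1152/(12n²) ≤ 0.03.
n² ≥ 1152/(12·0.03) = 3200 ⇒ n ≥ 56.5685, so the smallest n is 57.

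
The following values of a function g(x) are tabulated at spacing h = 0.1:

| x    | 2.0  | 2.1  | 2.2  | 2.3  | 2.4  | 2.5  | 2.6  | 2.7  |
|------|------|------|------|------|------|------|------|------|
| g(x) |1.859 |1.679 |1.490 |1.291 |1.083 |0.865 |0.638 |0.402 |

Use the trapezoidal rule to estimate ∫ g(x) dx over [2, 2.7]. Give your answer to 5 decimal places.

h = 0.1, n = 7.
(h/2)·[y₀ + 2y₁ + 2y₂ + 2y₃ + 2y₄ + 2y₅ + 2y₆ + y₇] = 0.05·(16.353) = 0.81765.

0.81765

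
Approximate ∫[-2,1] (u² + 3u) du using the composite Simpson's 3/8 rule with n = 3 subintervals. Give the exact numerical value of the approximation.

h = (1 − (-2))/3 = 1.
Nodes u₀,…,u₃ = -2, -1, 0, 1.
f(u) = u² + 3u: f₀=-2, f₁=-2, f₂=0, f₃=4.
(3h/8)·[f₀ + 3f₁ + 3f₂ + f₃] = 0.375·(-4) = -1.5.

-1.5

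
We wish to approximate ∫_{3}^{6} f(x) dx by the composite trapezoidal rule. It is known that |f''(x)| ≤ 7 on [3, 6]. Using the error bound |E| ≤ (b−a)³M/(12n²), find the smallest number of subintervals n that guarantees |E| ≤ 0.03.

23

Need 189/(12n²) ≤ 0.03.
n² ≥ 189/(12·0.03) = 525 ⇒ n ≥ 22.9129, so the smallest n is 23.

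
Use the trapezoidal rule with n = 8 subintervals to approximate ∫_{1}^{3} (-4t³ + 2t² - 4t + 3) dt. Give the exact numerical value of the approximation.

h = (3 − 1)/8 = 0.25.
Nodes t₀,…,t₈ = 1, 1.25, 1.5, 1.75, 2, 2.25, 2.5, 2.75, 3.
f(t) = -4t³ + 2t² - 4t + 3: f₀=-3, f₁=-6.6875, f₂=-12, f₃=-19.3125, f₄=-29, f₅=-41.4375, f₆=-57, f₇=-76.0625, f₈=-99.
(h/2)·[f₀ + 2f₁ + 2f₂ + 2f₃ + 2f₄ + 2f₅ + 2f₆ + 2f₇ + f₈] = 0.125·(-585) = -73.125.

-73.125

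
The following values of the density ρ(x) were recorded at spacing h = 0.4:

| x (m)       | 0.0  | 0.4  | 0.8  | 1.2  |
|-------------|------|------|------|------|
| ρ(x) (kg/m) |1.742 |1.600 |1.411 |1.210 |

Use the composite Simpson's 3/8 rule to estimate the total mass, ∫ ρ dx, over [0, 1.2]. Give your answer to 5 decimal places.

1.79775

h = 0.4, n = 3.
(3h/8)·[y₀ + 3y₁ + 3y₂ + y₃] = 0.15·(11.985) = 1.79775.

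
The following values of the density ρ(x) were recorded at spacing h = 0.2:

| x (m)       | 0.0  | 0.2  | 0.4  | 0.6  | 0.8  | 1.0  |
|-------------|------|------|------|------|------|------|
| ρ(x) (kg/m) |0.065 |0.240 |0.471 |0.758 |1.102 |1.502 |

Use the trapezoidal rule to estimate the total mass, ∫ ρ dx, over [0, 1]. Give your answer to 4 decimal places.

0.6709

h = 0.2, n = 5.
(h/2)·[y₀ + 2y₁ + 2y₂ + 2y₃ + 2y₄ + y₅] = 0.1·(6.709) = 0.6709.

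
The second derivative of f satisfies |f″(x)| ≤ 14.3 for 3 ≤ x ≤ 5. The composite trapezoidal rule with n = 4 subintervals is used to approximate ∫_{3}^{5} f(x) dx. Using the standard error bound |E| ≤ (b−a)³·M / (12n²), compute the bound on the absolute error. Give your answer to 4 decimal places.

0.5958

|E| ≤ (2)³·14.3 / (12·4²) = 114.4/192 = 0.5958.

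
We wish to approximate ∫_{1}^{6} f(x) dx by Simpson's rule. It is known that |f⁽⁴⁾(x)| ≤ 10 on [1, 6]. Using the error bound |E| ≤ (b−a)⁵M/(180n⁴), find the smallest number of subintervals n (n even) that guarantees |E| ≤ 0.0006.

Need 31250/(180n⁴) ≤ 0.0006.
n⁴ ≥ 31250/(180·0.0006) = 289352 ⇒ n ≥ 23.1930, so the smallest even n is 24. (n must be even for Simpson's rule.)

24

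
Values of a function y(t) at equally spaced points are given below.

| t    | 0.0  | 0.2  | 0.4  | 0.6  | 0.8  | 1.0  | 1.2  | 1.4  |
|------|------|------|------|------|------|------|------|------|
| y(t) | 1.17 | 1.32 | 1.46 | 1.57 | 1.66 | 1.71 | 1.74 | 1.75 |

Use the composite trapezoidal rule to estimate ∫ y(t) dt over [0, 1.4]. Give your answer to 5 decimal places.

2.18400

h = 0.2, n = 7.
(h/2)·[y₀ + 2y₁ + 2y₂ + 2y₃ + 2y₄ + 2y₅ + 2y₆ + y₇] = 0.1·(21.84) = 2.18400.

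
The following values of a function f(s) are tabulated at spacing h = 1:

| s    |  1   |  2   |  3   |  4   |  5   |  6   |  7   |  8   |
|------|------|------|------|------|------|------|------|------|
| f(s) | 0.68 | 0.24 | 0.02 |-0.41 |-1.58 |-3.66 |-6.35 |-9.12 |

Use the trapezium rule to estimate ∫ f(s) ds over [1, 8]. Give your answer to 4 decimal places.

h = 1, n = 7.
(h/2)·[y₀ + 2y₁ + 2y₂ + 2y₃ + 2y₄ + 2y₅ + 2y₆ + y₇] = 0.5·(-31.92) = -15.9600.

-15.9600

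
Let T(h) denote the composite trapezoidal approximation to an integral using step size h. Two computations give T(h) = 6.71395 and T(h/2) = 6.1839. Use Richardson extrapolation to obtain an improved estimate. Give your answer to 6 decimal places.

R = (4·T(h/2) − T(h)) / 3 = (4·6.1839 − 6.71395)/3 = (18.02165)/3 = 6.007217.

6.007217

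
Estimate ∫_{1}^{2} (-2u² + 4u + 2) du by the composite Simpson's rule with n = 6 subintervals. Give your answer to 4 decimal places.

h = (2 − 1)/6 = 0.166667.
Nodes u₀,…,u₆ = 1, 1.166667, 1.333333, 1.5, 1.666667, 1.833333, 2.
f(u) = -2u² + 4u + 2: f₀=4, f₁=3.944444, f₂=3.777778, f₃=3.5, f₄=3.111111, f₅=2.611111, f₆=2.
(h/3)·[f₀ + 4f₁ + 2f₂ + 4f₃ + 2f₄ + 4f₅ + f₆] = 0.055556·(60) = 3.3333.

3.3333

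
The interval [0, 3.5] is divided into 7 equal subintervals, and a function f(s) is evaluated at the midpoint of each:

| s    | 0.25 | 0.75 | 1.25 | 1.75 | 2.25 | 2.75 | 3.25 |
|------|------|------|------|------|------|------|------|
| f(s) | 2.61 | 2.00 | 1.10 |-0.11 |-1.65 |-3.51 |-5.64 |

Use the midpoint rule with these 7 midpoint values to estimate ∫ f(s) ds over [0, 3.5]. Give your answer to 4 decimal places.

h = 0.5, n = 7.
h·[y(m₁) + y(m₂) + y(m₃) + y(m₄) + y(m₅) + y(m₆) + y(m₇)] = 0.5·(-5.20) = -2.6000.

-2.6000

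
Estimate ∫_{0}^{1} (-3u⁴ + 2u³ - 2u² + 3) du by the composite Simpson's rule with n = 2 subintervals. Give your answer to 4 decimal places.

2.2083

h = (1 − 0)/2 = 0.5.
Nodes u₀,…,u₂ = 0, 0.5, 1.
f(u) = -3u⁴ + 2u³ - 2u² + 3: f₀=3, f₁=2.5625, f₂=0.
(h/3)·[f₀ + 4f₁ + f₂] = 0.166667·(13.25) = 2.2083.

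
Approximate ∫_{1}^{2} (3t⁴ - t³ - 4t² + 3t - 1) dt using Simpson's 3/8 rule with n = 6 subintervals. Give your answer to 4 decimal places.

9.0174

h = (2 − 1)/6 = 0.166667.
Nodes t₀,…,t₆ = 1, 1.166667, 1.333333, 1.5, 1.666667, 1.833333, 2.
f(t) = 3t⁴ - t³ - 4t² + 3t - 1: f₀=0, f₁=1.025463, f₂=3, f₃=6.3125, f₄=11.407407, f₅=18.784722, f₆=29.
(3h/8)·[f₀ + 3f₁ + 3f₂ + 2f₃ + 3f₄ + 3f₅ + f₆] = 0.0625·(144.277778) = 9.0174.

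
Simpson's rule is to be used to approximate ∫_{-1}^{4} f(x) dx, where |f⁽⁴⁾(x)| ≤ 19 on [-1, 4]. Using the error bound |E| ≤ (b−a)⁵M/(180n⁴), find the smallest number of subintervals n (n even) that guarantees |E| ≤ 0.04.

Need 59375/(180n⁴) ≤ 0.04.
n⁴ ≥ 59375/(180·0.04) = 8246.53 ⇒ n ≥ 9.5294, so the smallest even n is 10. (n must be even for Simpson's rule.)

10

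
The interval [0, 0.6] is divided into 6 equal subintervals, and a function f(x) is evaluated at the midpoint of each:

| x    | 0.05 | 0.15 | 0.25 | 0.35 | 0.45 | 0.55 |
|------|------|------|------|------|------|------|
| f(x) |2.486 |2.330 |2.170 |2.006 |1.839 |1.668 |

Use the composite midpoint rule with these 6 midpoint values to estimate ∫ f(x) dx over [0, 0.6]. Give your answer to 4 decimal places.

h = 0.1, n = 6.
h·[y(m₁) + y(m₂) + y(m₃) + y(m₄) + y(m₅) + y(m₆)] = 0.1·(12.499) = 1.2499.

1.2499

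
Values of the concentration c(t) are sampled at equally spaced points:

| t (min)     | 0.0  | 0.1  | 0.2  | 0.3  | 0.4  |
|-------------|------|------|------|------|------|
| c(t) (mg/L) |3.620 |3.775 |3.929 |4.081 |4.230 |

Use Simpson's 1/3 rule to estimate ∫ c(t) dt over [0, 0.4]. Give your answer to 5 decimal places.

1.57107

h = 0.1, n = 4.
(h/3)·[y₀ + 4y₁ + 2y₂ + 4y₃ + y₄] = 0.033333·(47.132) = 1.57107.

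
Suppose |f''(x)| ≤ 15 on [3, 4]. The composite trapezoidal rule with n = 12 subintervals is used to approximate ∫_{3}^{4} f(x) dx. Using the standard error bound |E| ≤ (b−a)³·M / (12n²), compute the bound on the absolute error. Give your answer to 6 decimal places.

|E| ≤ (1)³·15 / (12·12²) = 15/1728 = 0.008681.

0.008681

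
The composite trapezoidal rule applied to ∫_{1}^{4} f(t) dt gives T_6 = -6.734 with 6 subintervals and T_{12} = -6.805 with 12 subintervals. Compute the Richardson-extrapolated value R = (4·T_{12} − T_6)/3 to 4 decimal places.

R = (4·T_{12} − T_6) / 3 = (4·(-6.805) − (-6.734))/3 = (-20.486)/3 = -6.8287.

-6.8287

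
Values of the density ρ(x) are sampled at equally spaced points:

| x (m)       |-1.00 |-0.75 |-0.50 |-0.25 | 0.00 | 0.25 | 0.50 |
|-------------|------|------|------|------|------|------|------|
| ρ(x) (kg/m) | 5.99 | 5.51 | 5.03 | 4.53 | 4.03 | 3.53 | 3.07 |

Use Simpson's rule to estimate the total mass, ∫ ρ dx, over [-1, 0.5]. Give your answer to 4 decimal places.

h = 0.25, n = 6.
(h/3)·[y₀ + 4y₁ + 2y₂ + 4y₃ + 2y₄ + 4y₅ + y₆] = 0.083333·(81.46) = 6.7883.

6.7883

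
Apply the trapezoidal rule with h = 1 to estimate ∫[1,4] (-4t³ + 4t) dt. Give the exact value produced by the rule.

h = (4 − 1)/3 = 1.
Nodes t₀,…,t₃ = 1, 2, 3, 4.
f(t) = -4t³ + 4t: f₀=0, f₁=-24, f₂=-96, f₃=-240.
(h/2)·[f₀ + 2f₁ + 2f₂ + f₃] = 0.5·(-480) = -240.

-240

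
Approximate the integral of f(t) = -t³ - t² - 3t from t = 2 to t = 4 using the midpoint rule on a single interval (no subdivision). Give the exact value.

-90

M = (b−a)·f(3) = 2·(-45) = -90.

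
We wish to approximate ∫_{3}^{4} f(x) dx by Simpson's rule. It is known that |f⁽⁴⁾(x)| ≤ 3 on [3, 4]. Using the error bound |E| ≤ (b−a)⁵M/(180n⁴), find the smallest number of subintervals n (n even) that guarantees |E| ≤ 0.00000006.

24

Need 3/(180n⁴) ≤ 0.00000006.
n⁴ ≥ 3/(180·0.00000006) = 277778 ⇒ n ≥ 22.9575, so the smallest even n is 24. (n must be even for Simpson's rule.)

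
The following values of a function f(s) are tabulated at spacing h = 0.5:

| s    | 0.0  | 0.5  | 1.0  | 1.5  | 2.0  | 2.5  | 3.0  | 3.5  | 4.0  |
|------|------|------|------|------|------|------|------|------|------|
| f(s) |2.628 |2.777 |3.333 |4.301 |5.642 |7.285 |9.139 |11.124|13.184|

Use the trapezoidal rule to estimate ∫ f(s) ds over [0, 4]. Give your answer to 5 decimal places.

25.75350

h = 0.5, n = 8.
(h/2)·[y₀ + 2y₁ + 2y₂ + 2y₃ + 2y₄ + 2y₅ + 2y₆ + 2y₇ + y₈] = 0.25·(103.014) = 25.75350.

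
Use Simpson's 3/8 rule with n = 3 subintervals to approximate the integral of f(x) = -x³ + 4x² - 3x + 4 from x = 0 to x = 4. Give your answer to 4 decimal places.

13.3333

h = (4 − 0)/3 = 1.333333.
Nodes x₀,…,x₃ = 0, 1.333333, 2.666667, 4.
f(x) = -x³ + 4x² - 3x + 4: f₀=4, f₁=4.740741, f₂=5.481481, f₃=-8.
(3h/8)·[f₀ + 3f₁ + 3f₂ + f₃] = 0.5·(26.666667) = 13.3333.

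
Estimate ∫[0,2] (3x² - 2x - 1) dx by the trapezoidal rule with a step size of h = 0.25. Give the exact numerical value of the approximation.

2.0625

h = (2 − 0)/8 = 0.25.
Nodes x₀,…,x₈ = 0, 0.25, 0.5, 0.75, 1, 1.25, 1.5, 1.75, 2.
f(x) = 3x² - 2x - 1: f₀=-1, f₁=-1.3125, f₂=-1.25, f₃=-0.8125, f₄=0, f₅=1.1875, f₆=2.75, f₇=4.6875, f₈=7.
(h/2)·[f₀ + 2f₁ + 2f₂ + 2f₃ + 2f₄ + 2f₅ + 2f₆ + 2f₇ + f₈] = 0.125·(16.5) = 2.0625.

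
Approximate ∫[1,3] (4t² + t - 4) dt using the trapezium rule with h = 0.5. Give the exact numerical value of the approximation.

31

h = (3 − 1)/4 = 0.5.
Nodes t₀,…,t₄ = 1, 1.5, 2, 2.5, 3.
f(t) = 4t² + t - 4: f₀=1, f₁=6.5, f₂=14, f₃=23.5, f₄=35.
(h/2)·[f₀ + 2f₁ + 2f₂ + 2f₃ + f₄] = 0.25·(124) = 31.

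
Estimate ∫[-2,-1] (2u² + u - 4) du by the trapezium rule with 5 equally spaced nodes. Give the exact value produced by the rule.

h = (-1 − (-2))/4 = 0.25.
Nodes u₀,…,u₄ = -2, -1.75, -1.5, -1.25, -1.
f(u) = 2u² + u - 4: f₀=2, f₁=0.375, f₂=-1, f₃=-2.125, f₄=-3.
(h/2)·[f₀ + 2f₁ + 2f₂ + 2f₃ + f₄] = 0.125·(-6.5) = -0.8125.

-0.8125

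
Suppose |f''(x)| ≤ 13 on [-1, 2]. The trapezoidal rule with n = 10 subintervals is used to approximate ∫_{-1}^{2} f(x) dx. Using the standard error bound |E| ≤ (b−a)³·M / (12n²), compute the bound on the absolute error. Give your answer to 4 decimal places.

|E| ≤ (3)³·13 / (12·10²) = 351/1200 = 0.2925.

0.2925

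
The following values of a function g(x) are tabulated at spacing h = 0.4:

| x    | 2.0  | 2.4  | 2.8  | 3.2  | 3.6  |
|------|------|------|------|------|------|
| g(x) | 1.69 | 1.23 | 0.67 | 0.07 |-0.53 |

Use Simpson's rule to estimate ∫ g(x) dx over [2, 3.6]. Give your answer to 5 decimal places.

1.02667

h = 0.4, n = 4.
(h/3)·[y₀ + 4y₁ + 2y₂ + 4y₃ + y₄] = 0.133333·(7.70) = 1.02667.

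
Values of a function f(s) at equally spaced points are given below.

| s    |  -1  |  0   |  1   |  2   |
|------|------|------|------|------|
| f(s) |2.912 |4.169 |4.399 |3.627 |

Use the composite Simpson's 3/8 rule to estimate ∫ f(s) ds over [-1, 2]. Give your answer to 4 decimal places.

12.0911

h = 1, n = 3.
(3h/8)·[y₀ + 3y₁ + 3y₂ + y₃] = 0.375·(32.243) = 12.0911.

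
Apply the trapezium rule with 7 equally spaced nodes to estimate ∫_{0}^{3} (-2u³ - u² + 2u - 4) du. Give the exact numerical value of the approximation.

h = (3 − 0)/6 = 0.5.
Nodes u₀,…,u₆ = 0, 0.5, 1, 1.5, 2, 2.5, 3.
f(u) = -2u³ - u² + 2u - 4: f₀=-4, f₁=-3.5, f₂=-5, f₃=-10, f₄=-20, f₅=-36.5, f₆=-61.
(h/2)·[f₀ + 2f₁ + 2f₂ + 2f₃ + 2f₄ + 2f₅ + f₆] = 0.25·(-215) = -53.75.

-53.75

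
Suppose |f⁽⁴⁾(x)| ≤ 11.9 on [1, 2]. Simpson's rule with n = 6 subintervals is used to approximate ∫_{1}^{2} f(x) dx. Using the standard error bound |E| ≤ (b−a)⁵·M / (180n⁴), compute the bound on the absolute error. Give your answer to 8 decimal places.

|E| ≤ (1)⁵·11.9 / (180·6⁴) = 11.9/233280 = 0.00005101.

0.00005101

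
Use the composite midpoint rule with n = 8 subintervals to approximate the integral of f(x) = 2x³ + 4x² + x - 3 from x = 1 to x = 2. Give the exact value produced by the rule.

15.31640625

h = (2 − 1)/8 = 0.125.
Midpoints m₁,…,m₈ = 1.0625, 1.1875, 1.3125, 1.4375, 1.5625, 1.6875, 1.8125, 1.9375.
f(m₁)=4.97705078125, f(m₂)=7.17724609375, f(m₃)=9.72509765625, f(m₄)=12.64404296875, f(m₅)=15.95751953125, f(m₆)=19.68896484375, f(m₇)=23.86181640625, f(m₈)=28.49951171875.
h·[f(m₁) + f(m₂) + f(m₃) + f(m₄) + f(m₅) + f(m₆) + f(m₇) + f(m₈)] = 0.125·(122.53125) = 15.31640625.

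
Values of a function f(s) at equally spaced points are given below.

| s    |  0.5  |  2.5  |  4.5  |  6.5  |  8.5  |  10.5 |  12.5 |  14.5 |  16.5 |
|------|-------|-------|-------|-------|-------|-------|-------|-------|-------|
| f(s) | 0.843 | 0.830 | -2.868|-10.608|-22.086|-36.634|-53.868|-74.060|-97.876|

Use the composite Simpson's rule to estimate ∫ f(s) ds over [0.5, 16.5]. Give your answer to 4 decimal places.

-491.0433

h = 2, n = 8.
(h/3)·[y₀ + 4y₁ + 2y₂ + 4y₃ + 2y₄ + 4y₅ + 2y₆ + 4y₇ + y₈] = 0.666667·(-736.565) = -491.0433.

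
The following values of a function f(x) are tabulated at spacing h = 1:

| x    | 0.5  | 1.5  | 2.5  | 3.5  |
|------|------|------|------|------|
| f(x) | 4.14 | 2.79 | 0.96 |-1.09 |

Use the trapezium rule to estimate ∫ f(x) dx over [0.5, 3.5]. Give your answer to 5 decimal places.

h = 1, n = 3.
(h/2)·[y₀ + 2y₁ + 2y₂ + y₃] = 0.5·(10.55) = 5.27500.

5.27500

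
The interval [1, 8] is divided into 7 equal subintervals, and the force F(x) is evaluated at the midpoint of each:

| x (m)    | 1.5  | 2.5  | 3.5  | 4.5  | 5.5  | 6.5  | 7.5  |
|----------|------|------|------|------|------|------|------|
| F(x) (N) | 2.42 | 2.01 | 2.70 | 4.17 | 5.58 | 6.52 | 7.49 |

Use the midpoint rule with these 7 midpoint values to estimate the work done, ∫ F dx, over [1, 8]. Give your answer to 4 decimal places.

h = 1, n = 7.
h·[y(m₁) + y(m₂) + y(m₃) + y(m₄) + y(m₅) + y(m₆) + y(m₇)] = 1·(30.89) = 30.8900.

30.8900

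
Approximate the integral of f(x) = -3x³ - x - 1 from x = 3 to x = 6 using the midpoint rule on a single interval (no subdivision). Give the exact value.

-836.625

M = (b−a)·f(4.5) = 3·(-278.875) = -836.625.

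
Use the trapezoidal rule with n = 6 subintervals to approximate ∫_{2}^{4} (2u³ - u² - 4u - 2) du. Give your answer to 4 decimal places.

h = (4 − 2)/6 = 0.333333.
Nodes u₀,…,u₆ = 2, 2.333333, 2.666667, 3, 3.333333, 3.666667, 4.
f(u) = 2u³ - u² - 4u - 2: f₀=2, f₁=8.629630, f₂=18.148148, f₃=31, f₄=47.629630, f₅=68.481481, f₆=94.
(h/2)·[f₀ + 2f₁ + 2f₂ + 2f₃ + 2f₄ + 2f₅ + f₆] = 0.166667·(443.777778) = 73.9630.

73.9630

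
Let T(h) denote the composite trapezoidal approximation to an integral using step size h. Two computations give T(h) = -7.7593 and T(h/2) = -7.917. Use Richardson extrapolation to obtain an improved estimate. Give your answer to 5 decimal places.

R = (4·T(h/2) − T(h)) / 3 = (4·(-7.917) − (-7.7593))/3 = (-23.9087)/3 = -7.96957.

-7.96957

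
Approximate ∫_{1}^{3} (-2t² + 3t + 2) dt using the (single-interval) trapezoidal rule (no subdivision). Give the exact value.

-4

T = (b−a)/2 · [f(1) + f(3)] = 1·[3 + (-7)] = -4.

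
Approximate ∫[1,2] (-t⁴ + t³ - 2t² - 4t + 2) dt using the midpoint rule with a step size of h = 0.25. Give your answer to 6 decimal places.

h = (2 − 1)/4 = 0.25.
Midpoints m₁,…,m₄ = 1.125, 1.375, 1.625, 1.875.
f(m₁)=-5.209228515625, f(m₂)=-8.256103515625, f(m₃)=-12.463134765625, f(m₄)=-18.299072265625.
h·[f(m₁) + f(m₂) + f(m₃) + f(m₄)] = 0.25·(-44.2275390625) = -11.056885.

-11.056885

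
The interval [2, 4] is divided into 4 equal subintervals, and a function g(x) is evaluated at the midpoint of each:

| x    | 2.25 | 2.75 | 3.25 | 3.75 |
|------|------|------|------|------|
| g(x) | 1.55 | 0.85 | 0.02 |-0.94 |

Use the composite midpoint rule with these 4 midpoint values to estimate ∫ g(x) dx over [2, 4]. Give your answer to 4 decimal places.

0.7400

h = 0.5, n = 4.
h·[y(m₁) + y(m₂) + y(m₃) + y(m₄)] = 0.5·(1.48) = 0.7400.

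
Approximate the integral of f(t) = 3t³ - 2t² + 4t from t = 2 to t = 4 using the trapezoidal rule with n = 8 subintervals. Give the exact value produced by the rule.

167.1875

h = (4 − 2)/8 = 0.25.
Nodes t₀,…,t₈ = 2, 2.25, 2.5, 2.75, 3, 3.25, 3.5, 3.75, 4.
f(t) = 3t³ - 2t² + 4t: f₀=24, f₁=33.046875, f₂=44.375, f₃=58.265625, f₄=75, f₅=94.859375, f₆=118.125, f₇=145.078125, f₈=176.
(h/2)·[f₀ + 2f₁ + 2f₂ + 2f₃ + 2f₄ + 2f₅ + 2f₆ + 2f₇ + f₈] = 0.125·(1337.5) = 167.1875.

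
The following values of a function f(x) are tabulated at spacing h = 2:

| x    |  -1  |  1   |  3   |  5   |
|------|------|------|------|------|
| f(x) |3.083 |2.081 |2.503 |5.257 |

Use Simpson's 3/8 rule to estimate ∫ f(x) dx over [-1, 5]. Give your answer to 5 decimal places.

h = 2, n = 3.
(3h/8)·[y₀ + 3y₁ + 3y₂ + y₃] = 0.75·(22.092) = 16.56900.

16.56900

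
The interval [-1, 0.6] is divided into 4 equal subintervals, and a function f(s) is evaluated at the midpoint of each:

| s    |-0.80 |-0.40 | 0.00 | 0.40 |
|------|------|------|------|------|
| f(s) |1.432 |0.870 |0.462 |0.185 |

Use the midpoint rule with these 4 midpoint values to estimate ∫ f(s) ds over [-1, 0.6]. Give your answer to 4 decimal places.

h = 0.4, n = 4.
h·[y(m₁) + y(m₂) + y(m₃) + y(m₄)] = 0.4·(2.949) = 1.1796.

1.1796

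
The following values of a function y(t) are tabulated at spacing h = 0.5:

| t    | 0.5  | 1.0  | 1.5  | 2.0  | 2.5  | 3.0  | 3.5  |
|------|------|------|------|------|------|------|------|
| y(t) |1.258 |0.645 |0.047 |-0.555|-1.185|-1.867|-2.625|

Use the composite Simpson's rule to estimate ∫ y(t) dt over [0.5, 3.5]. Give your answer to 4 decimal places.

h = 0.5, n = 6.
(h/3)·[y₀ + 4y₁ + 2y₂ + 4y₃ + 2y₄ + 4y₅ + y₆] = 0.166667·(-10.751) = -1.7918.

-1.7918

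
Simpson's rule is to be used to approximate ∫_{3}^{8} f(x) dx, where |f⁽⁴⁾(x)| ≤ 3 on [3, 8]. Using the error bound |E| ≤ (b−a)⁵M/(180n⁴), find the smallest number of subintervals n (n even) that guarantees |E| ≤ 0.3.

4

Need 9375/(180n⁴) ≤ 0.3.
n⁴ ≥ 9375/(180·0.3) = 173.611 ⇒ n ≥ 3.6299, so the smallest even n is 4. (n must be even for Simpson's rule.)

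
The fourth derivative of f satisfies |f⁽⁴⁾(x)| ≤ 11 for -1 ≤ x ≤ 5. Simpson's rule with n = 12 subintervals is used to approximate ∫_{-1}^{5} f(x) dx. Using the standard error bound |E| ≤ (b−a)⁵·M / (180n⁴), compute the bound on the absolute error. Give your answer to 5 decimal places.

|E| ≤ (6)⁵·11 / (180·12⁴) = 85536/3732480 = 0.02292.

0.02292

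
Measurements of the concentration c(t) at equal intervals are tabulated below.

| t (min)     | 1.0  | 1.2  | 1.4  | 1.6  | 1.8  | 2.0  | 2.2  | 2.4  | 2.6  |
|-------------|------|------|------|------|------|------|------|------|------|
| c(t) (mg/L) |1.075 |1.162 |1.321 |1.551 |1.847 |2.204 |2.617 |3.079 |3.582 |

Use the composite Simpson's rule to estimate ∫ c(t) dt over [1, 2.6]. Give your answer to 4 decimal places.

h = 0.2, n = 8.
(h/3)·[y₀ + 4y₁ + 2y₂ + 4y₃ + 2y₄ + 4y₅ + 2y₆ + 4y₇ + y₈] = 0.066667·(48.211) = 3.2141.

3.2141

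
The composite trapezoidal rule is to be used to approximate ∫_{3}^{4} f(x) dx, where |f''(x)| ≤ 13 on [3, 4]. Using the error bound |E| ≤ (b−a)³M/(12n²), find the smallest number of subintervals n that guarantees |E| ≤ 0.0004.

Need 13/(12n²) ≤ 0.0004.
n² ≥ 13/(12·0.0004) = 2708.33 ⇒ n ≥ 52.0416, so the smallest n is 53.

53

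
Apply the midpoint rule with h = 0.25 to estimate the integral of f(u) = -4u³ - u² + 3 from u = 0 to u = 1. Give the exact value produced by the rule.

h = (1 − 0)/4 = 0.25.
Midpoints m₁,…,m₄ = 0.125, 0.375, 0.625, 0.875.
f(m₁)=2.9765625, f(m₂)=2.6484375, f(m₃)=1.6328125, f(m₄)=-0.4453125.
h·[f(m₁) + f(m₂) + f(m₃) + f(m₄)] = 0.25·(6.8125) = 1.703125.

1.703125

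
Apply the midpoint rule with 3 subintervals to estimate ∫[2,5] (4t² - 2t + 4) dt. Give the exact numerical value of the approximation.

146

h = (5 − 2)/3 = 1.
Midpoints m₁,…,m₃ = 2.5, 3.5, 4.5.
f(m₁)=24, f(m₂)=46, f(m₃)=76.
h·[f(m₁) + f(m₂) + f(m₃)] = 1·(146) = 146.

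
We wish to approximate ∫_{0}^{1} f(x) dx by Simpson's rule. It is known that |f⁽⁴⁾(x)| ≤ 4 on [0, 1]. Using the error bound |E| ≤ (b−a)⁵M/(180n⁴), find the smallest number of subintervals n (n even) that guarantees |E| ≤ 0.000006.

8

Need 4/(180n⁴) ≤ 0.000006.
n⁴ ≥ 4/(180·0.000006) = 3703.7 ⇒ n ≥ 7.8012, so the smallest even n is 8. (n must be even for Simpson's rule.)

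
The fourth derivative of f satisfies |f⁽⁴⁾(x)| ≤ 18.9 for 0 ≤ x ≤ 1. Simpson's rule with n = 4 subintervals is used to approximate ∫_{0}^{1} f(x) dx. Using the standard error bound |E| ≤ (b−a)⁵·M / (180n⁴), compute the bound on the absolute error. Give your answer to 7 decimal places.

0.0004102

|E| ≤ (1)⁵·18.9 / (180·4⁴) = 18.9/46080 = 0.0004102.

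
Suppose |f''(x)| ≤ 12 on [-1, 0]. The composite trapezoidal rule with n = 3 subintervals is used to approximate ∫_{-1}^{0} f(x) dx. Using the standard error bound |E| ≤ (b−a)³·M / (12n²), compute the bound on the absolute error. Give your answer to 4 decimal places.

|E| ≤ (1)³·12 / (12·3²) = 12/108 = 0.1111.

0.1111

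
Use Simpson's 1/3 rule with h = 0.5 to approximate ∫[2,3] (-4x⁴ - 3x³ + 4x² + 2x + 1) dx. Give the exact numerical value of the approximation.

h = (3 − 2)/2 = 0.5.
Nodes x₀,…,x₂ = 2, 2.5, 3.
f(x) = -4x⁴ - 3x³ + 4x² + 2x + 1: f₀=-67, f₁=-172.125, f₂=-362.
(h/3)·[f₀ + 4f₁ + f₂] = 0.166667·(-1117.5) = -186.25.

-186.25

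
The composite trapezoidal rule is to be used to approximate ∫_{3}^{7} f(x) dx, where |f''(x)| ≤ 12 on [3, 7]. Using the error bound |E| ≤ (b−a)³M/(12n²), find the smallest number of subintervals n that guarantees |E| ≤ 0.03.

47

Need 768/(12n²) ≤ 0.03.
n² ≥ 768/(12·0.03) = 2133.33 ⇒ n ≥ 46.1880, so the smallest n is 47.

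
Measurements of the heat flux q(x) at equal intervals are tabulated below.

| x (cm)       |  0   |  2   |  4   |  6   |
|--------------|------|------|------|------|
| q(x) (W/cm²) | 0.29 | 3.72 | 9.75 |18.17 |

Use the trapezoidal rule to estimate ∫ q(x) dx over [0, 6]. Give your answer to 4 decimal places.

h = 2, n = 3.
(h/2)·[y₀ + 2y₁ + 2y₂ + y₃] = 1·(45.40) = 45.4000.

45.4000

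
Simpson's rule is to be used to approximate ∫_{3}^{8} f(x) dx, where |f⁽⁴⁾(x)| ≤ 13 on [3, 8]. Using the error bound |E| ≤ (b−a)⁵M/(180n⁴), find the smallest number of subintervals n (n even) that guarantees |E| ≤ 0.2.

6

Need 40625/(180n⁴) ≤ 0.2.
n⁴ ≥ 40625/(180·0.2) = 1128.47 ⇒ n ≥ 5.7959, so the smallest even n is 6. (n must be even for Simpson's rule.)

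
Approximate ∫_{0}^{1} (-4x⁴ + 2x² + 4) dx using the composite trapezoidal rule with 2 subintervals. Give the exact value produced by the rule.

3.625

h = (1 − 0)/2 = 0.5.
Nodes x₀,…,x₂ = 0, 0.5, 1.
f(x) = -4x⁴ + 2x² + 4: f₀=4, f₁=4.25, f₂=2.
(h/2)·[f₀ + 2f₁ + f₂] = 0.25·(14.5) = 3.625.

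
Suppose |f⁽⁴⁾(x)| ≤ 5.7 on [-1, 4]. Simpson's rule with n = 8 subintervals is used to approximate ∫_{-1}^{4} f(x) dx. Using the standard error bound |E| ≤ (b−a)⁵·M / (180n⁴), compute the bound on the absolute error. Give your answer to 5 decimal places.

|E| ≤ (5)⁵·5.7 / (180·8⁴) = 17812.5/737280 = 0.02416.

0.02416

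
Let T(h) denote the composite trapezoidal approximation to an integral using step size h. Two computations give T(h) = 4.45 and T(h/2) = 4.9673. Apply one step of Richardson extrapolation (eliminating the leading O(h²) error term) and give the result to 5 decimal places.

5.13973

R = (4·T(h/2) − T(h)) / 3 = (4·4.9673 − 4.45)/3 = (15.4192)/3 = 5.13973.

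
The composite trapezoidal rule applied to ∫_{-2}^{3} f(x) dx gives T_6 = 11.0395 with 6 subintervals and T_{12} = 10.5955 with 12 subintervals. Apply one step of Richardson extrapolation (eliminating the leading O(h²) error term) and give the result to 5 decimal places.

R = (4·T_{12} − T_6) / 3 = (4·10.5955 − 11.0395)/3 = (31.3425)/3 = 10.44750.

10.44750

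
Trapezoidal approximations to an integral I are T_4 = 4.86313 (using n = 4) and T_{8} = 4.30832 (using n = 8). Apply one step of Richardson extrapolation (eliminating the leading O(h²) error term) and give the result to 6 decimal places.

4.123383

R = (4·T_{8} − T_4) / 3 = (4·4.30832 − 4.86313)/3 = (12.37015)/3 = 4.123383.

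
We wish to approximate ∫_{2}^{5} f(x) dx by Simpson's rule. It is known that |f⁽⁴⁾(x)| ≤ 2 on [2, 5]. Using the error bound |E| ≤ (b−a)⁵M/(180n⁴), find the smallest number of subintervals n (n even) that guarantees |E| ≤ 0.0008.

Need 486/(180n⁴) ≤ 0.0008.
n⁴ ≥ 486/(180·0.0008) = 3375 ⇒ n ≥ 7.6220, so the smallest even n is 8. (n must be even for Simpson's rule.)

8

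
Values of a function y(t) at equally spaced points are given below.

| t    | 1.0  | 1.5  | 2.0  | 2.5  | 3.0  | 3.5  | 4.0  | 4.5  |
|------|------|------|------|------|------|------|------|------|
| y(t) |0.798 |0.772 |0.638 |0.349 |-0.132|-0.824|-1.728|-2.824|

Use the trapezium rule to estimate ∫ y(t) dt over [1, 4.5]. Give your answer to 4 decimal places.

-0.9690

h = 0.5, n = 7.
(h/2)·[y₀ + 2y₁ + 2y₂ + 2y₃ + 2y₄ + 2y₅ + 2y₆ + y₇] = 0.25·(-3.876) = -0.9690.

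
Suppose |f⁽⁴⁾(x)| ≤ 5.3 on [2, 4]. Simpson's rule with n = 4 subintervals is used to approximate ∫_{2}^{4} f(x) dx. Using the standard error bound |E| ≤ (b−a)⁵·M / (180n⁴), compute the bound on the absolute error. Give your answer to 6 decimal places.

|E| ≤ (2)⁵·5.3 / (180·4⁴) = 169.6/46080 = 0.003681.

0.003681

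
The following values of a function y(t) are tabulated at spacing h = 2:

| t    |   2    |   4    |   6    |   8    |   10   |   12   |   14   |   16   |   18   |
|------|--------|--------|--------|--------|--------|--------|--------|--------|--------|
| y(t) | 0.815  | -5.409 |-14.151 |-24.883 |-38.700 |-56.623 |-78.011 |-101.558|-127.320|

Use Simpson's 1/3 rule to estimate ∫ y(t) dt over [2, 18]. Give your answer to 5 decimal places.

h = 2, n = 8.
(h/3)·[y₀ + 4y₁ + 2y₂ + 4y₃ + 2y₄ + 4y₅ + 2y₆ + 4y₇ + y₈] = 0.666667·(-1142.121) = -761.41400.

-761.41400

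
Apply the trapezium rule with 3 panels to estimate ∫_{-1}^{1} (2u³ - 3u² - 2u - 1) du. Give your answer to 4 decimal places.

-4.4444

h = (1 − (-1))/3 = 0.666667.
Nodes u₀,…,u₃ = -1, -0.333333, 0.333333, 1.
f(u) = 2u³ - 3u² - 2u - 1: f₀=-4, f₁=-0.740741, f₂=-1.925926, f₃=-4.
(h/2)·[f₀ + 2f₁ + 2f₂ + f₃] = 0.333333·(-13.333333) = -4.4444.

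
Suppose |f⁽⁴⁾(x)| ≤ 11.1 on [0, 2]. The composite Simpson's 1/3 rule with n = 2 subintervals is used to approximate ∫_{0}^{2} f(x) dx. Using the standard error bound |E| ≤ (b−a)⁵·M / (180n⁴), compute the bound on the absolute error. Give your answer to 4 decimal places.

0.1233

|E| ≤ (2)⁵·11.1 / (180·2⁴) = 355.2/2880 = 0.1233.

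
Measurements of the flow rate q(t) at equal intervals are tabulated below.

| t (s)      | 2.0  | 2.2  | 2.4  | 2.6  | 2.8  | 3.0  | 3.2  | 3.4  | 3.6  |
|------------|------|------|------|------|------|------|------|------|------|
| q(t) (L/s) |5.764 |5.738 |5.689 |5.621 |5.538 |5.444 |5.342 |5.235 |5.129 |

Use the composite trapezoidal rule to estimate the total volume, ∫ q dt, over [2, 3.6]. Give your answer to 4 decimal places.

h = 0.2, n = 8.
(h/2)·[y₀ + 2y₁ + 2y₂ + 2y₃ + 2y₄ + 2y₅ + 2y₆ + 2y₇ + y₈] = 0.1·(88.107) = 8.8107.

8.8107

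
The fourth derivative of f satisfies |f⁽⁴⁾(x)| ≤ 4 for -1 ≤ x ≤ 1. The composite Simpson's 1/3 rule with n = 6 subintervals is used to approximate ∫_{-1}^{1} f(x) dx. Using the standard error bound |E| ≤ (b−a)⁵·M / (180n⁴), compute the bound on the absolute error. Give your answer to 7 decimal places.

0.0005487

|E| ≤ (2)⁵·4 / (180·6⁴) = 128/233280 = 0.0005487.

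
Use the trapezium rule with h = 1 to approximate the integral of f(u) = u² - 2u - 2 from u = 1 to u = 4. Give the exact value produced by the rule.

h = (4 − 1)/3 = 1.
Nodes u₀,…,u₃ = 1, 2, 3, 4.
f(u) = u² - 2u - 2: f₀=-3, f₁=-2, f₂=1, f₃=6.
(h/2)·[f₀ + 2f₁ + 2f₂ + f₃] = 0.5·(1) = 0.5.

0.5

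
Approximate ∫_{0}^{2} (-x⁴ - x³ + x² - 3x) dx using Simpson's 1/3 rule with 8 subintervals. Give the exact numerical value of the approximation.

-13.734375

h = (2 − 0)/8 = 0.25.
Nodes x₀,…,x₈ = 0, 0.25, 0.5, 0.75, 1, 1.25, 1.5, 1.75, 2.
f(x) = -x⁴ - x³ + x² - 3x: f₀=0, f₁=-0.70703125, f₂=-1.4375, f₃=-2.42578125, f₄=-4, f₅=-6.58203125, f₆=-10.6875, f₇=-16.92578125, f₈=-26.
(h/3)·[f₀ + 4f₁ + 2f₂ + 4f₃ + 2f₄ + 4f₅ + 2f₆ + 4f₇ + f₈] = 0.083333·(-164.8125) = -13.734375.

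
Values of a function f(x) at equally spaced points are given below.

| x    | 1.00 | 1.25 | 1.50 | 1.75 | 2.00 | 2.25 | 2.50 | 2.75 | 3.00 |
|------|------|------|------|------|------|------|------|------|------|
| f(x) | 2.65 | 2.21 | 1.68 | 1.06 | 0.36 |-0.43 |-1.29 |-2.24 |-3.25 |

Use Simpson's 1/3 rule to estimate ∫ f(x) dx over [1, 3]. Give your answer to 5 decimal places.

0.27500

h = 0.25, n = 8.
(h/3)·[y₀ + 4y₁ + 2y₂ + 4y₃ + 2y₄ + 4y₅ + 2y₆ + 4y₇ + y₈] = 0.083333·(3.30) = 0.27500.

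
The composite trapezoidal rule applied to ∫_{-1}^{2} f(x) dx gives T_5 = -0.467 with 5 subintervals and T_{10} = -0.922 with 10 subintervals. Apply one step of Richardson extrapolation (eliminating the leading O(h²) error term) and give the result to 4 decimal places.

-1.0737

R = (4·T_{10} − T_5) / 3 = (4·(-0.922) − (-0.467))/3 = (-3.221)/3 = -1.0737.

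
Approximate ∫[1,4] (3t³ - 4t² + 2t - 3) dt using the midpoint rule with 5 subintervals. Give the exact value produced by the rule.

h = (4 − 1)/5 = 0.6.
Midpoints m₁,…,m₅ = 1.3, 1.9, 2.5, 3.1, 3.7.
f(m₁)=-0.569, f(m₂)=6.937, f(m₃)=23.875, f(m₄)=54.133, f(m₅)=101.599.
h·[f(m₁) + f(m₂) + f(m₃) + f(m₄) + f(m₅)] = 0.6·(185.975) = 111.585.

111.585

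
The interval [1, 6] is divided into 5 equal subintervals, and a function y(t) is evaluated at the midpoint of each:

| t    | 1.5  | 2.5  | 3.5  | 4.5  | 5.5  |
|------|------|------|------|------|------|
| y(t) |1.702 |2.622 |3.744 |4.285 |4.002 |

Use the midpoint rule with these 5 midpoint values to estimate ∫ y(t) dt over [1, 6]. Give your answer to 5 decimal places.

h = 1, n = 5.
h·[y(m₁) + y(m₂) + y(m₃) + y(m₄) + y(m₅)] = 1·(16.355) = 16.35500.

16.35500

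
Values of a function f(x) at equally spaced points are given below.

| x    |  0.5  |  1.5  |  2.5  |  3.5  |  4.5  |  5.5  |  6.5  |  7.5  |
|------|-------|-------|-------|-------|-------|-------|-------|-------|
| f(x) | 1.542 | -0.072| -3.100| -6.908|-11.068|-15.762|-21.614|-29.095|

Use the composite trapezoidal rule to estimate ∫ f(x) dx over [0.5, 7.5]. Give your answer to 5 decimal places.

-72.30050

h = 1, n = 7.
(h/2)·[y₀ + 2y₁ + 2y₂ + 2y₃ + 2y₄ + 2y₅ + 2y₆ + y₇] = 0.5·(-144.601) = -72.30050.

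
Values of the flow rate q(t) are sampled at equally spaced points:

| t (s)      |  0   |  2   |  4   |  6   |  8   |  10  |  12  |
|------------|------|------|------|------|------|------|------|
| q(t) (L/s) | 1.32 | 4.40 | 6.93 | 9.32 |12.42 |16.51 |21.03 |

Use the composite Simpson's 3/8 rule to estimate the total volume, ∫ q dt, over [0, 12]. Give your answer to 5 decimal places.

h = 2, n = 6.
(3h/8)·[y₀ + 3y₁ + 3y₂ + 2y₃ + 3y₄ + 3y₅ + y₆] = 0.75·(161.77) = 121.32750.

121.32750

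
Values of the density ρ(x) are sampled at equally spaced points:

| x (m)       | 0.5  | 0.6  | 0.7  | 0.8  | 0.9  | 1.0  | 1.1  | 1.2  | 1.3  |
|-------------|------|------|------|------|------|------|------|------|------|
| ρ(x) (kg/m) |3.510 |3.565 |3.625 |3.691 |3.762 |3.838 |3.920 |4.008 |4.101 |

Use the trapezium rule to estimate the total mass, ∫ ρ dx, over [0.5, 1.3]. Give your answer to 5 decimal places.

3.02145

h = 0.1, n = 8.
(h/2)·[y₀ + 2y₁ + 2y₂ + 2y₃ + 2y₄ + 2y₅ + 2y₆ + 2y₇ + y₈] = 0.05·(60.429) = 3.02145.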